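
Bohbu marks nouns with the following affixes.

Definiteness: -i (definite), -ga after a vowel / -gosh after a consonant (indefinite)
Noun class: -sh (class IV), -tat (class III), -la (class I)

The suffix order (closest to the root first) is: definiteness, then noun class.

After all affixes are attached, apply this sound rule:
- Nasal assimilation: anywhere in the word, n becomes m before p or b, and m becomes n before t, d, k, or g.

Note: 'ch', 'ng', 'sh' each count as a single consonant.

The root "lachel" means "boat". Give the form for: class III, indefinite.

Attach definiteness indefinite -gosh (after consonant 'l') → lachelgosh.
Attach noun class class III -tat → lachelgoshtat.
Nasal assimilation: no change.

lachelgoshtat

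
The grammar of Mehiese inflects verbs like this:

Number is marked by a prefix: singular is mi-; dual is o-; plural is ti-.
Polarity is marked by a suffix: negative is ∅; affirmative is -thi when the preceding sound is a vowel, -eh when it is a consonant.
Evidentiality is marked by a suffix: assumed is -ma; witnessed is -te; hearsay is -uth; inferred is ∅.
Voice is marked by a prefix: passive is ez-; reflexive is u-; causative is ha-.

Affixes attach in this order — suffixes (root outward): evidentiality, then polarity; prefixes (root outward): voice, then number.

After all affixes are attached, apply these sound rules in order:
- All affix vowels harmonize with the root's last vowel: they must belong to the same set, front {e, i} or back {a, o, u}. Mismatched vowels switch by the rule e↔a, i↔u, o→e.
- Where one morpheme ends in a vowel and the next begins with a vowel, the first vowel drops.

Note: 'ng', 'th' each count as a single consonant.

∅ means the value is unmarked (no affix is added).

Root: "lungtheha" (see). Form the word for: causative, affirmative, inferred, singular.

muhalungthehathu

Attach voice causative ha- → halungtheha.
Attach number singular mi- → mihalungtheha.
evidentiality = inferred: zero marking, form stays mihalungtheha.
Attach polarity affirmative -thi (after vowel 'a') → mihalungthehathi.
Apply vowel harmony: mihalungthehathi → muhalungthehathu.
Vowel deletion: no change.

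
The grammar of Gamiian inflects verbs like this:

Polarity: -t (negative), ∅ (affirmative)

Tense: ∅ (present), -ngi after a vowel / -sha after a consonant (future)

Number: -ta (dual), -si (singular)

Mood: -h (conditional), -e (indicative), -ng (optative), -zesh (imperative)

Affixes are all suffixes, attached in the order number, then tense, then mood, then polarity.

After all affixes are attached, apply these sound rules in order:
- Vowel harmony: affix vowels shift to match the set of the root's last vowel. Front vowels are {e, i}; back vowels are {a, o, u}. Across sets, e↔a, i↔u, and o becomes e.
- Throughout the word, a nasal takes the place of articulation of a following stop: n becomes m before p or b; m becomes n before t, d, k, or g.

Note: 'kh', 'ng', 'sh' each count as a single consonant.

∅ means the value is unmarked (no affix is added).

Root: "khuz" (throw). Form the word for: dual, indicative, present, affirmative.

khuztaa

Attach number dual -ta → khuzta.
tense = present: zero marking, form stays khuzta.
Attach mood indicative -e → khuztae.
polarity = affirmative: zero marking, form stays khuztae.
Apply vowel harmony: khuztae → khuztaa.
Nasal assimilation: no change.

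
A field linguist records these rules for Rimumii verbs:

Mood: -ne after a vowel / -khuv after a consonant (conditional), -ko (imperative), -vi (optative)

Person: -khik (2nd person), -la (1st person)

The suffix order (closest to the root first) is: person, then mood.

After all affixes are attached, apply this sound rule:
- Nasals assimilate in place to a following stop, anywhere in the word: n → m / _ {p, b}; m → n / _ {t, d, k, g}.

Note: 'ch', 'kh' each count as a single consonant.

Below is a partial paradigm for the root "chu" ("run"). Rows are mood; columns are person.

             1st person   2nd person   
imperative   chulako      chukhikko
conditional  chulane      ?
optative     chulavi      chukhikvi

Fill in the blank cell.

Attach person 2nd person -khik → chukhik.
Attach mood conditional -khuv (after consonant 'k') → chukhikkhuv.
Nasal assimilation: no change.

chukhikkhuv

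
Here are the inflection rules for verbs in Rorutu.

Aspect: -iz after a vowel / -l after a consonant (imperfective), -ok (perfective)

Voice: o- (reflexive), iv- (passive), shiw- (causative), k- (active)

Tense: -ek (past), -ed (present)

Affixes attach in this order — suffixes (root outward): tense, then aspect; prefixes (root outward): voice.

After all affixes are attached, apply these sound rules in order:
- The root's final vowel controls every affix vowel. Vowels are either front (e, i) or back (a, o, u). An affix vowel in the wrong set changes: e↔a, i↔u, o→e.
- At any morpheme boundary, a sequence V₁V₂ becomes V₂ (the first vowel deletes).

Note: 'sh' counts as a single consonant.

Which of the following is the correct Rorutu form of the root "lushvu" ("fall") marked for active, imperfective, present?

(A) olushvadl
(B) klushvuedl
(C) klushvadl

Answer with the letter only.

Attach voice active k- → klushvu.
Attach tense present -ed → klushvued.
Attach aspect imperfective -l (after consonant 'd') → klushvuedl.
Apply vowel harmony: klushvuedl → klushvuadl.
Apply vowel deletion: klushvuadl → klushvadl.
So the correct form is klushvadl, option (C).
(B) klushvuedl is wrong: it fails to apply the sound rule(s).
(A) olushvadl is wrong: it uses reflexive instead of active for voice.

C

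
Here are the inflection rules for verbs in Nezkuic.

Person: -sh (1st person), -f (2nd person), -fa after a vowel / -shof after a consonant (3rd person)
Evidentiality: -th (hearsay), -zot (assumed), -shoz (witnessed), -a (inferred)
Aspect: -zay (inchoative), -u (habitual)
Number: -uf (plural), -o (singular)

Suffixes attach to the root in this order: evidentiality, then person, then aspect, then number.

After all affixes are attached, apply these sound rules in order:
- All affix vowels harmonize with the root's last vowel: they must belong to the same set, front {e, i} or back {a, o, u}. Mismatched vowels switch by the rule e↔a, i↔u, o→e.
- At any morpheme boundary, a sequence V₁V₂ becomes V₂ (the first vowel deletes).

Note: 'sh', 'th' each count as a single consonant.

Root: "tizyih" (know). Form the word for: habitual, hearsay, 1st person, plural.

tizyihthshif

Attach evidentiality hearsay -th → tizyihth.
Attach person 1st person -sh → tizyihthsh.
Attach aspect habitual -u → tizyihthshu.
Attach number plural -uf → tizyihthshuuf.
Apply vowel harmony: tizyihthshuuf → tizyihthshiif.
Apply vowel deletion: tizyihthshiif → tizyihthshif.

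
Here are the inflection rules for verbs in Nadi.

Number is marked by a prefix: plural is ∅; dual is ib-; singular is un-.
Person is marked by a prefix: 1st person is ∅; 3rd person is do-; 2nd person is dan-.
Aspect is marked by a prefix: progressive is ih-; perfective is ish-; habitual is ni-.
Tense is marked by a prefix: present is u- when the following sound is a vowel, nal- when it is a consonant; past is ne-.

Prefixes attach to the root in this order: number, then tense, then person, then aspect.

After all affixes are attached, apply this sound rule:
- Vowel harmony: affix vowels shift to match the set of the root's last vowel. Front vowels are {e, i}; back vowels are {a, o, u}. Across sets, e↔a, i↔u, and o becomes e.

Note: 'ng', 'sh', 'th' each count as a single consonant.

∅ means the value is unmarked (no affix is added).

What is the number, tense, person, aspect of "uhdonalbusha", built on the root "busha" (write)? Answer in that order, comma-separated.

Segment: ih-do-nal-busha.
number: ∅ → plural.
tense: u/nal- → present.
person: do- → 3rd person.
aspect: ih- → progressive.

plural, present, 3rd person, progressive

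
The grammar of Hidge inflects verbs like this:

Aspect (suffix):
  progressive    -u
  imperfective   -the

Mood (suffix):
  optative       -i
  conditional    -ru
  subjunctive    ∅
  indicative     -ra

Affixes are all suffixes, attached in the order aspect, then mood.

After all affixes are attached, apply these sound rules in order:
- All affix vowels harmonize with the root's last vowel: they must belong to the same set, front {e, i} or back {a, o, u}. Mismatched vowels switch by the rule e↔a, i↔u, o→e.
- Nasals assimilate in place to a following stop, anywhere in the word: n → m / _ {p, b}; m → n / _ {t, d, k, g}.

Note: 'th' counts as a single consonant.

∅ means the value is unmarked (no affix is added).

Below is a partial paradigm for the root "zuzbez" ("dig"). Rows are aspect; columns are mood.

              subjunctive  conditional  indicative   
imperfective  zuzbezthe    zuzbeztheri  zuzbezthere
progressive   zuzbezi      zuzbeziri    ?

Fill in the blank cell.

Attach aspect progressive -u → zuzbezu.
Attach mood indicative -ra → zuzbezura.
Apply vowel harmony: zuzbezura → zuzbezire.
Nasal assimilation: no change.

zuzbezire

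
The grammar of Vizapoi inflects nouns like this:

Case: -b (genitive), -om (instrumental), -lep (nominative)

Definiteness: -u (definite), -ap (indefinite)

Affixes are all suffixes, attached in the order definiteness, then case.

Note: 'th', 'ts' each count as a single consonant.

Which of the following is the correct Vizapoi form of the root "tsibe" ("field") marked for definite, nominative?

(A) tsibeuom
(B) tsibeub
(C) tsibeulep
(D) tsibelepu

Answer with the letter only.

C

Attach definiteness definite -u → tsibeu.
Attach case nominative -lep → tsibeulep.
So the correct form is tsibeulep, option (C).
(D) tsibelepu is wrong: it has the affixes in the wrong order.
(A) tsibeuom is wrong: it uses instrumental instead of nominative for case.
(B) tsibeub is wrong: it uses genitive instead of nominative for case.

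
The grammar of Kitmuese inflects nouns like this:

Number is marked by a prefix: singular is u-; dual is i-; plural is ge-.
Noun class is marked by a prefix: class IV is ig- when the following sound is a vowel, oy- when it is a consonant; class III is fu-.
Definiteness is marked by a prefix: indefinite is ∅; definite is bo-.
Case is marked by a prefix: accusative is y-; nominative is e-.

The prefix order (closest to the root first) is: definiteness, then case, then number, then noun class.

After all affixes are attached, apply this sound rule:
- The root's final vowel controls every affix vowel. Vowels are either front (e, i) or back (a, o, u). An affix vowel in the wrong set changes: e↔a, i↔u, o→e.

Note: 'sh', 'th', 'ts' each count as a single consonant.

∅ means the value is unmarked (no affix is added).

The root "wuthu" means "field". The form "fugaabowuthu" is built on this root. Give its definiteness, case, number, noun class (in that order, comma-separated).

Segment: fu-ge-e-bo-wuthu.
definiteness: bo- → definite.
case: e- → nominative.
number: ge- → plural.
noun class: fu- → class III.

definite, nominative, plural, class III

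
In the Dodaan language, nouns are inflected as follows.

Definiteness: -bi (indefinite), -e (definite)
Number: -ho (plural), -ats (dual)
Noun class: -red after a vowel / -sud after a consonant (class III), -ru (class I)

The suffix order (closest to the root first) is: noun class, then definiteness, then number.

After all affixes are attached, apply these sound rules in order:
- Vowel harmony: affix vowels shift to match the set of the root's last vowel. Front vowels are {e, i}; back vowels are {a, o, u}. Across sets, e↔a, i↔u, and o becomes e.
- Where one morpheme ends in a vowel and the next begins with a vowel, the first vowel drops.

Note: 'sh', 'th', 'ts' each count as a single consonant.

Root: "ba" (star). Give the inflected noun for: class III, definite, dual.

baradats

Attach noun class class III -red (after vowel 'a') → bared.
Attach definiteness definite -e → barede.
Attach number dual -ats → baredeats.
Apply vowel harmony: baredeats → baradaats.
Apply vowel deletion: baradaats → baradats.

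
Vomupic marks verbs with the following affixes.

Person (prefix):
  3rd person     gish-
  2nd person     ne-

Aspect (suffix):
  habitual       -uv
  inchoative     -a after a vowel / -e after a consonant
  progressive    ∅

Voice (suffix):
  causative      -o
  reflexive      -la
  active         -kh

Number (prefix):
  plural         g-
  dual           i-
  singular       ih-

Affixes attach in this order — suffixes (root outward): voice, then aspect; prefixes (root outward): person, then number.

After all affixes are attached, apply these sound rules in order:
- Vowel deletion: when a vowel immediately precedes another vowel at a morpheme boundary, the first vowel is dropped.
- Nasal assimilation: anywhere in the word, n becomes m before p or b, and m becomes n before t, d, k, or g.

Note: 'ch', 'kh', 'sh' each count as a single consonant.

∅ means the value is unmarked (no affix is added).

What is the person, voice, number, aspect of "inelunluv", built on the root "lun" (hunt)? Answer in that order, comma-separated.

2nd person, reflexive, dual, habitual

Segment: i-ne-lun-la-uv.
person: ne- → 2nd person.
voice: -la → reflexive.
number: i- → dual.
aspect: -uv → habitual.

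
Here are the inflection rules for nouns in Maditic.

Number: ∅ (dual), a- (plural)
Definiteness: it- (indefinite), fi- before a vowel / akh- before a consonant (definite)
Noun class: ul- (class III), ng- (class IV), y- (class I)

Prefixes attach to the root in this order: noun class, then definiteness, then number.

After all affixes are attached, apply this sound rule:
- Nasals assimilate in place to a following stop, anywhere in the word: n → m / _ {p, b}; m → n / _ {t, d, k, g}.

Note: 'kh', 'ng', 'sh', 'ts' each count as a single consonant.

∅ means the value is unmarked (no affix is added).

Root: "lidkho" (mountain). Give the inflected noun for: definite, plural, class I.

Attach noun class class I y- → ylidkho.
Attach definiteness definite akh- (before consonant 'y') → akhylidkho.
Attach number plural a- → aakhylidkho.
Nasal assimilation: no change.

aakhylidkho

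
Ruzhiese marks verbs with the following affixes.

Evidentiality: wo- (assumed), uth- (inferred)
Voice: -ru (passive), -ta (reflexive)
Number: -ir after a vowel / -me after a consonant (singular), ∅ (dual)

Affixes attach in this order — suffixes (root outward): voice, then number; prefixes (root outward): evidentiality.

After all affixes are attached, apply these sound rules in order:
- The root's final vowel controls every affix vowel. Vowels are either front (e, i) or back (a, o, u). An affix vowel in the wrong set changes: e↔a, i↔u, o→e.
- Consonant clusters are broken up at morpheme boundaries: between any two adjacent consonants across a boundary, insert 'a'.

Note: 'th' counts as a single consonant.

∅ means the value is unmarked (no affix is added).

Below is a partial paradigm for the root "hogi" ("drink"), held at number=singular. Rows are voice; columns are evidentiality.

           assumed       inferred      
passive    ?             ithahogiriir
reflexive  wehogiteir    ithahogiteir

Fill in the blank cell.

Attach voice passive -ru → hogiru.
Attach evidentiality assumed wo- → wohogiru.
Attach number singular -ir (after vowel 'u') → wohogiruir.
Apply vowel harmony: wohogiruir → wehogiriir.
Epenthesis: no change.

wehogiriir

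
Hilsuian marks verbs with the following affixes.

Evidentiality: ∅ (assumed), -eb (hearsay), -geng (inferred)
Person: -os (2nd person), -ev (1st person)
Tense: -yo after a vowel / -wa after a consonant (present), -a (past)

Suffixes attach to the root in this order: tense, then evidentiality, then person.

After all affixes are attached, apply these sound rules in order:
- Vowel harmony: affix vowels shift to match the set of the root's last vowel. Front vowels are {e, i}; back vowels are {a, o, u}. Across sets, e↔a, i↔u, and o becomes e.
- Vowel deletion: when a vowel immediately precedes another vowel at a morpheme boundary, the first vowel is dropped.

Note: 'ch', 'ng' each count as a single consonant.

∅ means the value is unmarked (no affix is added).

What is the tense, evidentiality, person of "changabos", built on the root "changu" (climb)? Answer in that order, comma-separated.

Segment: changu-a-eb-os.
tense: -a → past.
evidentiality: -eb → hearsay.
person: -os → 2nd person.

past, hearsay, 2nd person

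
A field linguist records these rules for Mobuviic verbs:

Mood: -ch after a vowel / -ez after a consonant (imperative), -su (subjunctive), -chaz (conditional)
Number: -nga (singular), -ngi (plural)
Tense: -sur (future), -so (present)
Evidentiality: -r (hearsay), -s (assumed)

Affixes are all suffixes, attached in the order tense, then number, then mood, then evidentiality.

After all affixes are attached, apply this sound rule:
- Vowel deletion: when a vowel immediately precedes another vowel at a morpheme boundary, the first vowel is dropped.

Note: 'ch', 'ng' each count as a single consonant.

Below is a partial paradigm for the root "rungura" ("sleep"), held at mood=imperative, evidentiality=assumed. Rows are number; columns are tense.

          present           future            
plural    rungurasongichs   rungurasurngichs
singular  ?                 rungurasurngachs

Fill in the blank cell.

rungurasongachs

Attach tense present -so → runguraso.
Attach number singular -nga → rungurasonga.
Attach mood imperative -ch (after vowel 'a') → rungurasongach.
Attach evidentiality assumed -s → rungurasongachs.
Vowel deletion: no change.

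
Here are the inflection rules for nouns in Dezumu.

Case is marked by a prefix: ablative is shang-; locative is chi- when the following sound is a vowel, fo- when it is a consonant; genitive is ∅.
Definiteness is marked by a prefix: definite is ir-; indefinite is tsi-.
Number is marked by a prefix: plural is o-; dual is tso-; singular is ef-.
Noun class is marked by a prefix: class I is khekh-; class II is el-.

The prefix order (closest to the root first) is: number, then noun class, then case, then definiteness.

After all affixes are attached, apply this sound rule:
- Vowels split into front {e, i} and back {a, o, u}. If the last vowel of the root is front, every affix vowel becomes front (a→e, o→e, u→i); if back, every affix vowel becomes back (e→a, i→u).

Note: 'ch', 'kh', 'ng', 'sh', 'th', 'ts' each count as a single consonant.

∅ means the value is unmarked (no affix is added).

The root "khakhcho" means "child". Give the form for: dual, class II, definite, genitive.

uraltsokhakhcho

Attach number dual tso- → tsokhakhcho.
Attach noun class class II el- → eltsokhakhcho.
case = genitive: zero marking, form stays eltsokhakhcho.
Attach definiteness definite ir- → ireltsokhakhcho.
Apply vowel harmony: ireltsokhakhcho → uraltsokhakhcho.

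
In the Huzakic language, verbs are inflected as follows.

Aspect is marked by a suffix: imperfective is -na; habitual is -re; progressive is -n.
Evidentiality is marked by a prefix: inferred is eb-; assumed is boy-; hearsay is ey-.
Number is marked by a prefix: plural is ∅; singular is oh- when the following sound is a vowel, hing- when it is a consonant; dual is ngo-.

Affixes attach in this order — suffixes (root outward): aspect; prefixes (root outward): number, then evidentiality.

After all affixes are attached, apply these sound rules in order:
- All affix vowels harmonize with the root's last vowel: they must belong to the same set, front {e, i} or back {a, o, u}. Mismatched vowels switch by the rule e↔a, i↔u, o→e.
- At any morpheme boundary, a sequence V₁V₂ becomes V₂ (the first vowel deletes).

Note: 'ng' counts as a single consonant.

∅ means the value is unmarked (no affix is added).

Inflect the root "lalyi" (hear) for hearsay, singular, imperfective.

eyhinglalyine

Attach aspect imperfective -na → lalyina.
Attach number singular hing- (before consonant 'l') → hinglalyina.
Attach evidentiality hearsay ey- → eyhinglalyina.
Apply vowel harmony: eyhinglalyina → eyhinglalyine.
Vowel deletion: no change.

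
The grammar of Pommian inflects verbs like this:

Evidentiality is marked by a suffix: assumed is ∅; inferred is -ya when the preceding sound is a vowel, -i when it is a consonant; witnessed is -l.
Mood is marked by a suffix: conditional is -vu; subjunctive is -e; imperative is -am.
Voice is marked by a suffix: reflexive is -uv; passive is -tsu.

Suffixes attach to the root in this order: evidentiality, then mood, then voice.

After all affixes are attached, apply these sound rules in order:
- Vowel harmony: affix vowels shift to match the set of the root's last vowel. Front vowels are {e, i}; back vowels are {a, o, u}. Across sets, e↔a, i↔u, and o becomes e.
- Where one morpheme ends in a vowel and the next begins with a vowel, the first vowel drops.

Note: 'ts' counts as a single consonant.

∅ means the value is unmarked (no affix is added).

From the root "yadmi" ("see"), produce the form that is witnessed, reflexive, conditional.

yadmilviv

Attach evidentiality witnessed -l → yadmil.
Attach mood conditional -vu → yadmilvu.
Attach voice reflexive -uv → yadmilvuuv.
Apply vowel harmony: yadmilvuuv → yadmilviiv.
Apply vowel deletion: yadmilviiv → yadmilviv.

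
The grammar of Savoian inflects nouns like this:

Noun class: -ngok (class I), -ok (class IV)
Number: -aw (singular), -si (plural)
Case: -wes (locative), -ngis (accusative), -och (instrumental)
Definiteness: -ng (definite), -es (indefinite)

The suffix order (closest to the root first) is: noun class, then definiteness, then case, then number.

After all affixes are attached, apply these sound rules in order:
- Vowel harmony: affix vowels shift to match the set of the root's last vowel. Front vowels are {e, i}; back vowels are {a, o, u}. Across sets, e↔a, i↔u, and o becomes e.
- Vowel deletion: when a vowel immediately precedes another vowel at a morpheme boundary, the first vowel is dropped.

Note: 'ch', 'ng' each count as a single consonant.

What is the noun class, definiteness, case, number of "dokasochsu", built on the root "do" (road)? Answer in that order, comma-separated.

class IV, indefinite, instrumental, plural

Segment: do-ok-es-och-si.
noun class: -ok → class IV.
definiteness: -es → indefinite.
case: -och → instrumental.
number: -si → plural.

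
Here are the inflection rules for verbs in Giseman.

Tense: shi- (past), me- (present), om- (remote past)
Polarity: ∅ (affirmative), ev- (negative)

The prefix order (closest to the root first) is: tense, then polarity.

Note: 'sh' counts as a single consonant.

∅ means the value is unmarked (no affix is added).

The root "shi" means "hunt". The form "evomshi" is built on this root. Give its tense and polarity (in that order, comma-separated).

Segment: ev-om-shi.
tense: om- → remote past.
polarity: ev- → negative.

remote past, negative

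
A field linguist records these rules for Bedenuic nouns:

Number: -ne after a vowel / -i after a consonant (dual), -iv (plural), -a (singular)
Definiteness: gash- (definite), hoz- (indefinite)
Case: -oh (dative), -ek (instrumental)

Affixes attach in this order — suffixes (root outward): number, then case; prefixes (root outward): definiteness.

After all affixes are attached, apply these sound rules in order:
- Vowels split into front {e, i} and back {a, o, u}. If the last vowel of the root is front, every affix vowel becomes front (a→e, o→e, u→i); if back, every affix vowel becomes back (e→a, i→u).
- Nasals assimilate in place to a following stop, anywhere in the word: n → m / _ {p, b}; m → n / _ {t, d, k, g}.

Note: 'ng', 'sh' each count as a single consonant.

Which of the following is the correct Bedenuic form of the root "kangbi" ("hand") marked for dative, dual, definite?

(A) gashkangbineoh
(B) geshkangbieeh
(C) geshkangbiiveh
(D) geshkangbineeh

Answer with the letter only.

Attach definiteness definite gash- → gashkangbi.
Attach number dual -ne (after vowel 'i') → gashkangbine.
Attach case dative -oh → gashkangbineoh.
Apply vowel harmony: gashkangbineoh → geshkangbineeh.
Nasal assimilation: no change.
So the correct form is geshkangbineeh, option (D).
(C) geshkangbiiveh is wrong: it uses plural instead of dual for number.
(A) gashkangbineoh is wrong: it fails to apply the sound rule(s).
(B) geshkangbieeh is wrong: it uses singular instead of dual for number.

D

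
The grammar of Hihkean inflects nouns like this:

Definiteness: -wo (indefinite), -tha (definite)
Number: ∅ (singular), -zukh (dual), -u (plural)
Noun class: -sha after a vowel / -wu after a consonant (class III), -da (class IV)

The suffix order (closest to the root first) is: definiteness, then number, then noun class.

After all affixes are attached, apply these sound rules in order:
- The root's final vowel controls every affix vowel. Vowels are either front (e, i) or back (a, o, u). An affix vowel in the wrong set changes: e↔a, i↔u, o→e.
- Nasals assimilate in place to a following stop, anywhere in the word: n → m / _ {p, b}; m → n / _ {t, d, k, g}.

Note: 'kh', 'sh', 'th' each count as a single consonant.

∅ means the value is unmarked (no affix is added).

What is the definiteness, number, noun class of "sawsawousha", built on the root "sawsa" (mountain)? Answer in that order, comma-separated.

indefinite, plural, class III

Segment: sawsa-wo-u-sha.
definiteness: -wo → indefinite.
number: -u → plural.
noun class: -sha/wu → class III.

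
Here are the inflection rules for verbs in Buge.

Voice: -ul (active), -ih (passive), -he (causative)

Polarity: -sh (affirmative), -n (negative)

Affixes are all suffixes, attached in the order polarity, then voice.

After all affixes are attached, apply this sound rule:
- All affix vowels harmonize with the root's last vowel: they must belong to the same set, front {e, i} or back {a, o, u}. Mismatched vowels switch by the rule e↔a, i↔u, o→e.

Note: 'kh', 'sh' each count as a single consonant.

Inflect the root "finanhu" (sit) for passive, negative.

Attach polarity negative -n → finanhun.
Attach voice passive -ih → finanhunih.
Apply vowel harmony: finanhunih → finanhunuh.

finanhunuh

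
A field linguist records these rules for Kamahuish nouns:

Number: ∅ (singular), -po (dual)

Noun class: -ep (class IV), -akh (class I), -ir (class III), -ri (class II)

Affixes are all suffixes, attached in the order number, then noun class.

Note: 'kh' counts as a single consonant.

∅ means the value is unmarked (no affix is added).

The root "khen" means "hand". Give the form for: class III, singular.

number = singular: zero marking, form stays khen.
Attach noun class class III -ir → khenir.

khenir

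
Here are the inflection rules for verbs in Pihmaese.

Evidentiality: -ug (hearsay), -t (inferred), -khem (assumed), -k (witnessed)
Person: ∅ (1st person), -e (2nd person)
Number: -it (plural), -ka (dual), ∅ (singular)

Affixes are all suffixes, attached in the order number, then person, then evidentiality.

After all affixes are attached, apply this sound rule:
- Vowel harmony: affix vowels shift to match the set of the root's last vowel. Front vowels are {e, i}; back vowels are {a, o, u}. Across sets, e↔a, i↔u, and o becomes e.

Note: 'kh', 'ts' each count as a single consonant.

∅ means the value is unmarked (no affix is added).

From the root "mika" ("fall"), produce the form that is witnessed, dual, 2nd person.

mikakaak

Attach number dual -ka → mikaka.
Attach person 2nd person -e → mikakae.
Attach evidentiality witnessed -k → mikakaek.
Apply vowel harmony: mikakaek → mikakaak.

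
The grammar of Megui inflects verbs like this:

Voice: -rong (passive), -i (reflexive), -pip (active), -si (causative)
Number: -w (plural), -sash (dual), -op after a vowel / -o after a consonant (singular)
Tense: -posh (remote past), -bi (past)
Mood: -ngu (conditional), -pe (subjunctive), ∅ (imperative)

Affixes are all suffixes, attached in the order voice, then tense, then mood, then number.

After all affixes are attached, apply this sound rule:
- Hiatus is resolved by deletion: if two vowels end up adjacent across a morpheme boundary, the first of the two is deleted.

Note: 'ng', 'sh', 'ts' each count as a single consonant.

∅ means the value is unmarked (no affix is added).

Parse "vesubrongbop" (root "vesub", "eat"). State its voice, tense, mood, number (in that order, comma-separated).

Segment: vesub-rong-bi-op.
voice: -rong → passive.
tense: -bi → past.
mood: ∅ → imperative.
number: -op/o → singular.

passive, past, imperative, singular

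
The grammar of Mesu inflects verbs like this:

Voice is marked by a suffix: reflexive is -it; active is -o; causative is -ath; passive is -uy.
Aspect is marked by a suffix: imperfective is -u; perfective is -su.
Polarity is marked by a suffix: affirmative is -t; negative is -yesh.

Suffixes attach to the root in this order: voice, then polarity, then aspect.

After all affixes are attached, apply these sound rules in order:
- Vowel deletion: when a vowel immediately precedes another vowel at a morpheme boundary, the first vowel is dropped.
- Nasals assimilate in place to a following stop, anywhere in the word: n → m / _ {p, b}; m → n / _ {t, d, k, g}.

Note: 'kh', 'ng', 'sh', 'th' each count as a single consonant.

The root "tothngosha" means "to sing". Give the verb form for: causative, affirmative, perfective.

tothngoshathtsu

Attach voice causative -ath → tothngoshaath.
Attach polarity affirmative -t → tothngoshaatht.
Attach aspect perfective -su → tothngoshaathtsu.
Apply vowel deletion: tothngoshaathtsu → tothngoshathtsu.
Nasal assimilation: no change.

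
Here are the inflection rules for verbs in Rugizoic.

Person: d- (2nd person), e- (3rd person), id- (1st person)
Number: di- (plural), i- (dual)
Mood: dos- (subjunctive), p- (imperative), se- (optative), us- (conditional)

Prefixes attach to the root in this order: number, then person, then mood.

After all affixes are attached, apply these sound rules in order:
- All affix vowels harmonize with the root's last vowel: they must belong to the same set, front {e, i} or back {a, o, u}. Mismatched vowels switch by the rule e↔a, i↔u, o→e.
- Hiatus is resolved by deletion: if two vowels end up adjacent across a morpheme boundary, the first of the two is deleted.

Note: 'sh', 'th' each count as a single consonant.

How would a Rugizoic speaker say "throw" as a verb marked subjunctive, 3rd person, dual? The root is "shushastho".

Attach number dual i- → ishushastho.
Attach person 3rd person e- → eishushastho.
Attach mood subjunctive dos- → doseishushastho.
Apply vowel harmony: doseishushastho → dosaushushastho.
Apply vowel deletion: dosaushushastho → dosushushastho.

dosushushastho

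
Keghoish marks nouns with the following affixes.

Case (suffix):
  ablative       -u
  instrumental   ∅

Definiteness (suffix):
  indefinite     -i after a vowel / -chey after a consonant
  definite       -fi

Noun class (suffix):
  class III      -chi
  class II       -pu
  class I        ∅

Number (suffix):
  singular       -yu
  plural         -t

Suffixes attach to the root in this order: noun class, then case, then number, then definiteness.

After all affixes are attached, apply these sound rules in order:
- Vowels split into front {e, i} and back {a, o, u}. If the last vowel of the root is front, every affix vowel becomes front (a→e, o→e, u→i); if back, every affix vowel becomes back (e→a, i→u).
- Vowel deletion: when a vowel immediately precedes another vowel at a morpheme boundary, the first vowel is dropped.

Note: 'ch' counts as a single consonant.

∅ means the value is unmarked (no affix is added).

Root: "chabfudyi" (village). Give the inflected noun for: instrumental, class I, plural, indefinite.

chabfudyitchey

noun class = class I: zero marking, form stays chabfudyi.
case = instrumental: zero marking, form stays chabfudyi.
Attach number plural -t → chabfudyit.
Attach definiteness indefinite -chey (after consonant 't') → chabfudyitchey.
Vowel harmony: no change.
Vowel deletion: no change.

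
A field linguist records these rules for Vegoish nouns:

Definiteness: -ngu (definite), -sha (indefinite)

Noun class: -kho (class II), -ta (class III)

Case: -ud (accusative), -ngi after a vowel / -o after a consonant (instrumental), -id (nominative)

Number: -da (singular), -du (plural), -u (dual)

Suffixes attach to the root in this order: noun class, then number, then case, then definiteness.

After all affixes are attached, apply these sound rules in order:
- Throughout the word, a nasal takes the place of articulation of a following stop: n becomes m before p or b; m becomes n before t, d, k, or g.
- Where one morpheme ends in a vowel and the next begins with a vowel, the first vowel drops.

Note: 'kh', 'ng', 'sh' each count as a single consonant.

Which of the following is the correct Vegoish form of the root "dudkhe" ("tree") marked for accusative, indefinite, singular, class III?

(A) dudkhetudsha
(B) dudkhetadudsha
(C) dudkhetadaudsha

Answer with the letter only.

Attach noun class class III -ta → dudkheta.
Attach number singular -da → dudkhetada.
Attach case accusative -ud → dudkhetadaud.
Attach definiteness indefinite -sha → dudkhetadaudsha.
Nasal assimilation: no change.
Apply vowel deletion: dudkhetadaudsha → dudkhetadudsha.
So the correct form is dudkhetadudsha, option (B).
(C) dudkhetadaudsha is wrong: it fails to apply the sound rule(s).
(A) dudkhetudsha is wrong: it uses dual instead of singular for number.

B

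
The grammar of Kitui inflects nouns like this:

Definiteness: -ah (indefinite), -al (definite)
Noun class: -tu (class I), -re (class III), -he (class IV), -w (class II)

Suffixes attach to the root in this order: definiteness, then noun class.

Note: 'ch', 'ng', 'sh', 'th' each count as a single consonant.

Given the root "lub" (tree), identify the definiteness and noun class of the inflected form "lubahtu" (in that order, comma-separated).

indefinite, class I

Segment: lub-ah-tu.
definiteness: -ah → indefinite.
noun class: -tu → class I.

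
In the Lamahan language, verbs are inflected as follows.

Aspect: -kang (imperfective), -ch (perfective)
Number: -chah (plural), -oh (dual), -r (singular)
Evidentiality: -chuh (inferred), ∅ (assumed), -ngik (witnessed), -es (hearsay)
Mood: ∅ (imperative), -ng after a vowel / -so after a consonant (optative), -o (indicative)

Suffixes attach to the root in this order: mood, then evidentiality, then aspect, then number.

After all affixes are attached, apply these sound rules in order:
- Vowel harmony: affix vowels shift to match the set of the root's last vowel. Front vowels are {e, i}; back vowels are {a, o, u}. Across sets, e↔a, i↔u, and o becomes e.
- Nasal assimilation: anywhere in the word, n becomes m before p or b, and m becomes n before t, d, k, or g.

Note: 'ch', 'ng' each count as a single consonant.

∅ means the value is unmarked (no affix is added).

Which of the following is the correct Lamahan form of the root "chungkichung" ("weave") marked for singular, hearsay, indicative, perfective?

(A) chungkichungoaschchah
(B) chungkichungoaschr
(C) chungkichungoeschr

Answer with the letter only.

B

Attach mood indicative -o → chungkichungo.
Attach evidentiality hearsay -es → chungkichungoes.
Attach aspect perfective -ch → chungkichungoesch.
Attach number singular -r → chungkichungoeschr.
Apply vowel harmony: chungkichungoeschr → chungkichungoaschr.
Nasal assimilation: no change.
So the correct form is chungkichungoaschr, option (B).
(C) chungkichungoeschr is wrong: it fails to apply the sound rule(s).
(A) chungkichungoaschchah is wrong: it uses plural instead of singular for number.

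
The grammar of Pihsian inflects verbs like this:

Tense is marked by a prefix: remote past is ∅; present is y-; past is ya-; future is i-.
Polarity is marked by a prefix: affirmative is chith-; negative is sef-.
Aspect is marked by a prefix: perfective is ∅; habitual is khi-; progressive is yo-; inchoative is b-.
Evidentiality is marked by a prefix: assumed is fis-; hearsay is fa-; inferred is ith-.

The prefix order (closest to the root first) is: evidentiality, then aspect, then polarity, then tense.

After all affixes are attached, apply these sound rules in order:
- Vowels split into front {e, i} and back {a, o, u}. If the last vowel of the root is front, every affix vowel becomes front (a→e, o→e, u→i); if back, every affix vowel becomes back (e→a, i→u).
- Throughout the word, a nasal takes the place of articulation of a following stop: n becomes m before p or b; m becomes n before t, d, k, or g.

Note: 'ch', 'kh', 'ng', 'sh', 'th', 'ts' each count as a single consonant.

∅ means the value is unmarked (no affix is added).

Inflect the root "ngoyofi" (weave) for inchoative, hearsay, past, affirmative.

Attach evidentiality hearsay fa- → fangoyofi.
Attach aspect inchoative b- → bfangoyofi.
Attach polarity affirmative chith- → chithbfangoyofi.
Attach tense past ya- → yachithbfangoyofi.
Apply vowel harmony: yachithbfangoyofi → yechithbfengoyofi.
Nasal assimilation: no change.

yechithbfengoyofi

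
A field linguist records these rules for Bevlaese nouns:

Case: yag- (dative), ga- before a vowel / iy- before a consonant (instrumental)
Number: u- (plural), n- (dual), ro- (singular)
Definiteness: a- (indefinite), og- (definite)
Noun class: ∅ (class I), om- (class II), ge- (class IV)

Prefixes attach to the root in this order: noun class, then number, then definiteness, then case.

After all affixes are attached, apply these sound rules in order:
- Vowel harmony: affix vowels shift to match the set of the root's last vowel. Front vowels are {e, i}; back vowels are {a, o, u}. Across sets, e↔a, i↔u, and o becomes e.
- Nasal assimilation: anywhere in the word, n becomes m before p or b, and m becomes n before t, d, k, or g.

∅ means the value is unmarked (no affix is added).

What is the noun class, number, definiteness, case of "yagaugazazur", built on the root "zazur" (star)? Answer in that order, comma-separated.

class IV, plural, indefinite, dative

Segment: yag-a-u-ge-zazur.
noun class: ge- → class IV.
number: u- → plural.
definiteness: a- → indefinite.
case: yag- → dative.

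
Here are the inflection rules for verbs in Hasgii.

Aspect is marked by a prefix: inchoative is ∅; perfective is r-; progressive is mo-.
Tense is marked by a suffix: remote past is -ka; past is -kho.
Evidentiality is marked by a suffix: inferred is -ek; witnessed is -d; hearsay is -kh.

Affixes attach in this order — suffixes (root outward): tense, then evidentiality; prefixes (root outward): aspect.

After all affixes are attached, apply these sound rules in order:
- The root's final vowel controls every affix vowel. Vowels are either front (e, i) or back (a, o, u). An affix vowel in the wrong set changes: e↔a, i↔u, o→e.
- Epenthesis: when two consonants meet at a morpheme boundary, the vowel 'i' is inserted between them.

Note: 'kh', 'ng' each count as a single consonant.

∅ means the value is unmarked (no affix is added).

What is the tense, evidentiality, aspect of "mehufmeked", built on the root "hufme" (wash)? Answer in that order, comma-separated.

remote past, witnessed, progressive

Segment: mo-hufme-ka-d.
tense: -ka → remote past.
evidentiality: -d → witnessed.
aspect: mo- → progressive.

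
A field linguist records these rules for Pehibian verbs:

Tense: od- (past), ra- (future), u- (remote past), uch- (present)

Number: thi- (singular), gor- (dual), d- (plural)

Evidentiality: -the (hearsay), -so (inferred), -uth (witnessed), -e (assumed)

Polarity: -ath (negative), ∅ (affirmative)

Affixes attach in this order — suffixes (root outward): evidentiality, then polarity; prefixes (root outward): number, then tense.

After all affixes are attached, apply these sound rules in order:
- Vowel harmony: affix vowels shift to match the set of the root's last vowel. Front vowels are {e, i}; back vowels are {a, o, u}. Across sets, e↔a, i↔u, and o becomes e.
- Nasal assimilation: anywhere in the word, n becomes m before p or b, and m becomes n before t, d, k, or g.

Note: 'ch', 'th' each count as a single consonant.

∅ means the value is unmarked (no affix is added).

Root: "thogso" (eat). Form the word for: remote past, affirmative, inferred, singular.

uthuthogsoso

Attach evidentiality inferred -so → thogsoso.
Attach number singular thi- → thithogsoso.
polarity = affirmative: zero marking, form stays thithogsoso.
Attach tense remote past u- → uthithogsoso.
Apply vowel harmony: uthithogsoso → uthuthogsoso.
Nasal assimilation: no change.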